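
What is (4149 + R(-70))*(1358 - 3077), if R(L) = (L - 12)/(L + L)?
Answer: -499319649/70 ≈ -7.1331e+6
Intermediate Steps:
R(L) = (-12 + L)/(2*L) (R(L) = (-12 + L)/((2*L)) = (-12 + L)*(1/(2*L)) = (-12 + L)/(2*L))
(4149 + R(-70))*(1358 - 3077) = (4149 + (½)*(-12 - 70)/(-70))*(1358 - 3077) = (4149 + (½)*(-1/70)*(-82))*(-1719) = (4149 + 41/70)*(-1719) = (290471/70)*(-1719) = -499319649/70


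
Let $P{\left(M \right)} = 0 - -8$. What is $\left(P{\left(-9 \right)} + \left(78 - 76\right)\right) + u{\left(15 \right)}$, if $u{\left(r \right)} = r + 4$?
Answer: $29$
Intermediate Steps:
$P{\left(M \right)} = 8$ ($P{\left(M \right)} = 0 + 8 = 8$)
$u{\left(r \right)} = 4 + r$
$\left(P{\left(-9 \right)} + \left(78 - 76\right)\right) + u{\left(15 \right)} = \left(8 + \left(78 - 76\right)\right) + \left(4 + 15\right) = \left(8 + \left(78 - 76\right)\right) + 19 = \left(8 + 2\right) + 19 = 10 + 19 = 29$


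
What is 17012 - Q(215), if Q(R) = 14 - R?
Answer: 17213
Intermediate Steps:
17012 - Q(215) = 17012 - (14 - 1*215) = 17012 - (14 - 215) = 17012 - 1*(-201) = 17012 + 201 = 17213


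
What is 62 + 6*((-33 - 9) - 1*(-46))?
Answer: 86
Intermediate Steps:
62 + 6*((-33 - 9) - 1*(-46)) = 62 + 6*(-42 + 46) = 62 + 6*4 = 62 + 24 = 86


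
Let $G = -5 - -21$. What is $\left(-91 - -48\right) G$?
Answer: $-688$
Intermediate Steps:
$G = 16$ ($G = -5 + 21 = 16$)
$\left(-91 - -48\right) G = \left(-91 - -48\right) 16 = \left(-91 + 48\right) 16 = \left(-43\right) 16 = -688$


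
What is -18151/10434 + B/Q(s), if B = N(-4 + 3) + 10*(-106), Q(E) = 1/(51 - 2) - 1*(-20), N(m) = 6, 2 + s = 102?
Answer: -185560165/3411918 ≈ -54.386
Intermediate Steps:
s = 100 (s = -2 + 102 = 100)
Q(E) = 981/49 (Q(E) = 1/49 + 20 = 981/49)
B = -1054 (B = 6 + 10*(-106) = 6 - 1060 = -1054)
-18151/10434 + B/Q(s) = -18151/10434 - 1054/981/49 = -18151*1/10434 - 1054*49/981 = -18151/10434 - 51646/981 = -185560165/3411918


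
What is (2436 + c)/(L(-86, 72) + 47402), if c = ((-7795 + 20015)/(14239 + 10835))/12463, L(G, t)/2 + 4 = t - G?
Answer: 190310835613/3727311092505 ≈ 0.051058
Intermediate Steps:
L(G, t) = -8 - 2*G + 2*t (L(G, t) = -8 + 2*(t - G) = -8 + (-2*G + 2*t) = -8 - 2*G + 2*t)
c = 6110/156248631 (c = (12220/25074)*(1/12463) = (12220*(1/25074))*(1/12463) = (6110/12537)*(1/12463) = 6110/156248631 ≈ 3.9104e-5)
(2436 + c)/(L(-86, 72) + 47402) = (2436 + 6110/156248631)/((-8 - 2*(-86) + 2*72) + 47402) = 380621671226/(156248631*((-8 + 172 + 144) + 47402)) = 380621671226/(156248631*(308 + 47402)) = (380621671226/156248631)/47710 = (380621671226/156248631)*(1/47710) = 190310835613/3727311092505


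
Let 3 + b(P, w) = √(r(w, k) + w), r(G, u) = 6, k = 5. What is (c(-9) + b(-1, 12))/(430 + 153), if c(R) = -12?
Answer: -15/583 + 3*√2/583 ≈ -0.018452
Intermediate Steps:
b(P, w) = -3 + √(6 + w)
(c(-9) + b(-1, 12))/(430 + 153) = (-12 + (-3 + √(6 + 12)))/(430 + 153) = (-12 + (-3 + √18))/583 = (-12 + (-3 + 3*√2))/583 = (-15 + 3*√2)/583 = -15/583 + 3*√2/583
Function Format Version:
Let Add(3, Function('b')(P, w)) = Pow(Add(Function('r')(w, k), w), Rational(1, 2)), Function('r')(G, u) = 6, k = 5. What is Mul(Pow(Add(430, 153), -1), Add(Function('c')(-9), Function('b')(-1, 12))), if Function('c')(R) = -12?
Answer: Add(Rational(-15, 583), Mul(Rational(3, 583), Pow(2, Rational(1, 2)))) ≈ -0.018452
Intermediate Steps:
Function('b')(P, w) = Add(-3, Pow(Add(6, w), Rational(1, 2)))
Mul(Pow(Add(430, 153), -1), Add(Function('c')(-9), Function('b')(-1, 12))) = Mul(Pow(Add(430, 153), -1), Add(-12, Add(-3, Pow(Add(6, 12), Rational(1, 2))))) = Mul(Pow(583, -1), Add(-12, Add(-3, Pow(18, Rational(1, 2))))) = Mul(Rational(1, 583), Add(-12, Add(-3, Mul(3, Pow(2, Rational(1, 2)))))) = Mul(Rational(1, 583), Add(-15, Mul(3, Pow(2, Rational(1, 2))))) = Add(Rational(-15, 583), Mul(Rational(3, 583), Pow(2, Rational(1, 2))))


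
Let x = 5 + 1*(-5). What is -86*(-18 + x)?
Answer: 1548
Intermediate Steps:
x = 0 (x = 5 - 5 = 0)
-86*(-18 + x) = -86*(-18 + 0) = -86*(-18) = 1548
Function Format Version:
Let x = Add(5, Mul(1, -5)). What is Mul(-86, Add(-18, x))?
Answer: 1548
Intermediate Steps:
x = 0 (x = Add(5, -5) = 0)
Mul(-86, Add(-18, x)) = Mul(-86, Add(-18, 0)) = Mul(-86, -18) = 1548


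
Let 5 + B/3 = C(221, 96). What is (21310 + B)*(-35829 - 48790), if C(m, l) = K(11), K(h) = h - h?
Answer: -1801961605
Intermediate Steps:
K(h) = 0
C(m, l) = 0
B = -15 (B = -15 + 3*0 = -15 + 0 = -15)
(21310 + B)*(-35829 - 48790) = (21310 - 15)*(-35829 - 48790) = 21295*(-84619) = -1801961605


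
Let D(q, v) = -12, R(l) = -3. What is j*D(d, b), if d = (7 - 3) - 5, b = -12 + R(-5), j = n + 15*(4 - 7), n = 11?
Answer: 408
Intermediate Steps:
j = -34 (j = 11 + 15*(4 - 7) = 11 + 15*(-3) = 11 - 45 = -34)
b = -15 (b = -12 - 3 = -15)
d = -1 (d = 4 - 5 = -1)
j*D(d, b) = -34*(-12) = 408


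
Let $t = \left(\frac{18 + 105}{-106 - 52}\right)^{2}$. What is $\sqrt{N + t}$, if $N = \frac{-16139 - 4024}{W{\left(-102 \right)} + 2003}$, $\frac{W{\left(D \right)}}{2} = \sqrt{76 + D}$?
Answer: $\frac{\sqrt{3} \sqrt{\frac{-157681915 + 10086 i \sqrt{26}}{2003 + 2 i \sqrt{26}}}}{158} \approx 0.0083314 + 3.0757 i$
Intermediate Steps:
$W{\left(D \right)} = 2 \sqrt{76 + D}$
$N = - \frac{20163}{2003 + 2 i \sqrt{26}}$ ($N = \frac{-16139 - 4024}{2 \sqrt{76 - 102} + 2003} = - \frac{20163}{2 \sqrt{-26} + 2003} = - \frac{20163}{2 i \sqrt{26} + 2003} = - \frac{20163}{2003 + 2 i \sqrt{26}} \approx -10.066 + 0.051251 i$)
$t = \frac{15129}{24964}$ ($t = \left(\frac{123}{-158}\right)^{2} = \left(123 \left(- \frac{1}{158}\right)\right)^{2} = \left(- \frac{123}{158}\right)^{2} = \frac{15129}{24964} \approx 0.60603$)
$\sqrt{N + t} = \sqrt{\left(- \frac{13462163}{1337371} + \frac{13442 i \sqrt{26}}{1337371}\right) + \frac{15129}{24964}} = \sqrt{- \frac{315836351273}{33386129644} + \frac{13442 i \sqrt{26}}{1337371}}$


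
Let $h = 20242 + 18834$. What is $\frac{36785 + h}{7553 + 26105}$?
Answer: $\frac{75861}{33658} \approx 2.2539$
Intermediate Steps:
$h = 39076$
$\frac{36785 + h}{7553 + 26105} = \frac{36785 + 39076}{7553 + 26105} = \frac{75861}{33658}$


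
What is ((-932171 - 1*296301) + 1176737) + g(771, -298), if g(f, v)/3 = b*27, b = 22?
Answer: -49953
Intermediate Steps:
g(f, v) = 1782 (g(f, v) = 3*(22*27) = 3*594 = 1782)
((-932171 - 1*296301) + 1176737) + g(771, -298) = ((-932171 - 1*296301) + 1176737) + 1782 = ((-932171 - 296301) + 1176737) + 1782 = (-1228472 + 1176737) + 1782 = -51735 + 1782 = -49953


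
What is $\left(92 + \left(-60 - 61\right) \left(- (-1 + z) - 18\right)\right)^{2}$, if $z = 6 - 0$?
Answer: $8265625$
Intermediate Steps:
$z = 6$ ($z = 6 + 0 = 6$)
$\left(92 + \left(-60 - 61\right) \left(- (-1 + z) - 18\right)\right)^{2} = \left(92 + \left(-60 - 61\right) \left(- (-1 + 6) - 18\right)\right)^{2} = \left(92 - 121 \left(\left(-1\right) 5 - 18\right)\right)^{2} = \left(92 - 121 \left(-5 - 18\right)\right)^{2} = \left(92 - -2783\right)^{2} = \left(92 + 2783\right)^{2} = 2875^{2} = 8265625$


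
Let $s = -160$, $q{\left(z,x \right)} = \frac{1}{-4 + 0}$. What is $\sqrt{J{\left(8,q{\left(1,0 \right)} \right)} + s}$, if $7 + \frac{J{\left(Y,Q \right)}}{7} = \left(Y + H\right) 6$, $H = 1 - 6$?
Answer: $i \sqrt{83} \approx 9.1104 i$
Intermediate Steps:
$H = -5$ ($H = 1 - 6 = -5$)
$q{\left(z,x \right)} = - \frac{1}{4}$ ($q{\left(z,x \right)} = \frac{1}{-4} = - \frac{1}{4}$)
$J{\left(Y,Q \right)} = -259 + 42 Y$ ($J{\left(Y,Q \right)} = -49 + 7 \left(Y - 5\right) 6 = -49 + 7 \left(-5 + Y\right) 6 = -49 + 7 \left(-30 + 6 Y\right) = -49 + \left(-210 + 42 Y\right) = -259 + 42 Y$)
$\sqrt{J{\left(8,q{\left(1,0 \right)} \right)} + s} = \sqrt{\left(-259 + 42 \cdot 8\right) - 160} = \sqrt{\left(-259 + 336\right) - 160} = \sqrt{77 - 160} = \sqrt{-83} = i \sqrt{83}$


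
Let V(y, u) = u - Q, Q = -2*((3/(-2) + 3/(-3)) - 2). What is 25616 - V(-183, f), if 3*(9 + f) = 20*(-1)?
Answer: 76922/3 ≈ 25641.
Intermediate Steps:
f = -47/3 (f = -9 + (20*(-1))/3 = -9 + (1/3)*(-20) = -9 - 20/3 = -47/3 ≈ -15.667)
Q = 9 (Q = -2*((3*(-1/2) + 3*(-1/3)) - 2) = -2*((-3/2 - 1) - 2) = -2*(-5/2 - 2) = -2*(-9/2) = 9)
V(y, u) = -9 + u (V(y, u) = u - 1*9 = u - 9 = -9 + u)
25616 - V(-183, f) = 25616 - (-9 - 47/3) = 25616 - 1*(-74/3) = 25616 + 74/3 = 76922/3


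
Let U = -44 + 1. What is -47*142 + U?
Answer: -6717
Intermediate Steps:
U = -43
-47*142 + U = -47*142 - 43 = -6674 - 43 = -6717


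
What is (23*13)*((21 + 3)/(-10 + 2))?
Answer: -897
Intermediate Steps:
(23*13)*((21 + 3)/(-10 + 2)) = 299*(24/(-8)) = 299*(24*(-1/8)) = 299*(-3) = -897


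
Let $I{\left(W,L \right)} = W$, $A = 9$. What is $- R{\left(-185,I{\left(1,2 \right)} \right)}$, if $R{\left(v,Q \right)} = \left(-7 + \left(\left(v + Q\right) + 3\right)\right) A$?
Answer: $1692$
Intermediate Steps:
$R{\left(v,Q \right)} = -36 + 9 Q + 9 v$ ($R{\left(v,Q \right)} = \left(-7 + \left(\left(v + Q\right) + 3\right)\right) 9 = \left(-7 + \left(\left(Q + v\right) + 3\right)\right) 9 = \left(-7 + \left(3 + Q + v\right)\right) 9 = \left(-4 + Q + v\right) 9 = -36 + 9 Q + 9 v$)
$- R{\left(-185,I{\left(1,2 \right)} \right)} = - (-36 + 9 \cdot 1 + 9 \left(-185\right)) = - (-36 + 9 - 1665) = \left(-1\right) \left(-1692\right) = 1692$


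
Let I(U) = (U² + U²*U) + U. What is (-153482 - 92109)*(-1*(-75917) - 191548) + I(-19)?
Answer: 28397926404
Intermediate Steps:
I(U) = U + U² + U³ (I(U) = (U² + U³) + U = U + U² + U³)
(-153482 - 92109)*(-1*(-75917) - 191548) + I(-19) = (-153482 - 92109)*(-1*(-75917) - 191548) - 19*(1 - 19 + (-19)²) = -245591*(75917 - 191548) - 19*(1 - 19 + 361) = -245591*(-115631) - 19*343 = 28397932921 - 6517 = 28397926404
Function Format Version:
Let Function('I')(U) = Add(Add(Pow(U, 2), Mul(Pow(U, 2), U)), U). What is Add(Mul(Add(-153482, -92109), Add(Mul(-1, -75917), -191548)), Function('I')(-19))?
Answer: 28397926404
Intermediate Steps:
Function('I')(U) = Add(U, Pow(U, 2), Pow(U, 3)) (Function('I')(U) = Add(Add(Pow(U, 2), Pow(U, 3)), U) = Add(U, Pow(U, 2), Pow(U, 3)))
Add(Mul(Add(-153482, -92109), Add(Mul(-1, -75917), -191548)), Function('I')(-19)) = Add(Mul(Add(-153482, -92109), Add(Mul(-1, -75917), -191548)), Mul(-19, Add(1, -19, Pow(-19, 2)))) = Add(Mul(-245591, Add(75917, -191548)), Mul(-19, Add(1, -19, 361))) = Add(Mul(-245591, -115631), Mul(-19, 343)) = Add(28397932921, -6517) = 28397926404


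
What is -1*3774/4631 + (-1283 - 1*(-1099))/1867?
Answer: -7898162/8646077 ≈ -0.91350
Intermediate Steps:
-1*3774/4631 + (-1283 - 1*(-1099))/1867 = -3774*1/4631 + (-1283 + 1099)*(1/1867) = -3774/4631 - 184*1/1867 = -3774/4631 - 184/1867 = -7898162/8646077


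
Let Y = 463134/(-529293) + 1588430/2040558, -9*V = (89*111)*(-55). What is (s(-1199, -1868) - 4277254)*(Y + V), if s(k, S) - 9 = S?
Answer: -15500967822634466282508/60002948083 ≈ -2.5834e+11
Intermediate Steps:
s(k, S) = 9 + S
V = 181115/3 (V = -89*111*(-55)/9 = -3293*(-55)/3 = -⅑*(-543345) = 181115/3 ≈ 60372.)
Y = -17384484797/180008844249 (Y = 463134*(-1/529293) + 1588430*(1/2040558) = -154378/176431 + 794215/1020279 = -17384484797/180008844249 ≈ -0.096576)
(s(-1199, -1868) - 4277254)*(Y + V) = ((9 - 1868) - 4277254)*(-17384484797/180008844249 + 181115/3) = (-1859 - 4277254)*(3622472185855916/60002948083) = -4279113*3622472185855916/60002948083 = -15500967822634466282508/60002948083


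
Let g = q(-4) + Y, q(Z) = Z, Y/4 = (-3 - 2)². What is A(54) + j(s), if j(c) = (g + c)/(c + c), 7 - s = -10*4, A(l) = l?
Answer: 5219/94 ≈ 55.521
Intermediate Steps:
Y = 100 (Y = 4*(-3 - 2)² = 4*(-5)² = 4*25 = 100)
g = 96 (g = -4 + 100 = 96)
s = 47 (s = 7 - (-10)*4 = 7 - 1*(-40) = 7 + 40 = 47)
j(c) = (96 + c)/(2*c) (j(c) = (96 + c)/(c + c) = (96 + c)/((2*c)) = (96 + c)*(1/(2*c)) = (96 + c)/(2*c))
A(54) + j(s) = 54 + (½)*(96 + 47)/47 = 54 + (½)*(1/47)*143 = 54 + 143/94 = 5219/94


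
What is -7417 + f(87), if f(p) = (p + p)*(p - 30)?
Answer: 2501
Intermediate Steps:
f(p) = 2*p*(-30 + p) (f(p) = (2*p)*(-30 + p) = 2*p*(-30 + p))
-7417 + f(87) = -7417 + 2*87*(-30 + 87) = -7417 + 2*87*57 = -7417 + 9918 = 2501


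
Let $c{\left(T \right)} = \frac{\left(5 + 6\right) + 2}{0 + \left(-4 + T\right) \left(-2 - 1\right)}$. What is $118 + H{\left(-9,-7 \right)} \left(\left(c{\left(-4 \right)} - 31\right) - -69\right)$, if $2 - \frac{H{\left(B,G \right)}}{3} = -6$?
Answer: $1043$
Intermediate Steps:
$H{\left(B,G \right)} = 24$ ($H{\left(B,G \right)} = 6 - -18 = 6 + 18 = 24$)
$c{\left(T \right)} = \frac{13}{12 - 3 T}$ ($c{\left(T \right)} = \frac{11 + 2}{0 + \left(-4 + T\right) \left(-3\right)} = \frac{13}{0 - \left(-12 + 3 T\right)} = \frac{13}{12 - 3 T}$)
$118 + H{\left(-9,-7 \right)} \left(\left(c{\left(-4 \right)} - 31\right) - -69\right) = 118 + 24 \left(\left(- \frac{13}{-12 + 3 \left(-4\right)} - 31\right) - -69\right) = 118 + 24 \left(\left(- \frac{13}{-12 - 12} - 31\right) + 69\right) = 118 + 24 \left(\left(- \frac{13}{-24} - 31\right) + 69\right) = 118 + 24 \left(\left(\left(-13\right) \left(- \frac{1}{24}\right) - 31\right) + 69\right) = 118 + 24 \left(\left(\frac{13}{24} - 31\right) + 69\right) = 118 + 24 \left(- \frac{731}{24} + 69\right) = 118 + 24 \cdot \frac{925}{24} = 118 + 925 = 1043$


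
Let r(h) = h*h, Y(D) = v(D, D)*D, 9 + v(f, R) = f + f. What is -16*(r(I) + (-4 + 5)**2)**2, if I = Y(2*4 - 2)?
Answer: -1690000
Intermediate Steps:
v(f, R) = -9 + 2*f (v(f, R) = -9 + (f + f) = -9 + 2*f)
Y(D) = D*(-9 + 2*D) (Y(D) = (-9 + 2*D)*D = D*(-9 + 2*D))
I = 18 (I = (2*4 - 2)*(-9 + 2*(2*4 - 2)) = (8 - 2)*(-9 + 2*(8 - 2)) = 6*(-9 + 2*6) = 6*(-9 + 12) = 6*3 = 18)
r(h) = h**2
-16*(r(I) + (-4 + 5)**2)**2 = -16*(18**2 + (-4 + 5)**2)**2 = -16*(324 + 1**2)**2 = -16*(324 + 1)**2 = -16*325**2 = -16*105625 = -1690000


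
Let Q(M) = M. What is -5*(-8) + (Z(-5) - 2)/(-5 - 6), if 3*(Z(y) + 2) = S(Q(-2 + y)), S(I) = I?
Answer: 1339/33 ≈ 40.576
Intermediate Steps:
Z(y) = -8/3 + y/3 (Z(y) = -2 + (-2 + y)/3 = -2 + (-⅔ + y/3) = -8/3 + y/3)
-5*(-8) + (Z(-5) - 2)/(-5 - 6) = -5*(-8) + ((-8/3 + (⅓)*(-5)) - 2)/(-5 - 6) = 40 + ((-8/3 - 5/3) - 2)/(-11) = 40 + (-13/3 - 2)*(-1/11) = 40 - 19/3*(-1/11) = 40 + 19/33 = 1339/33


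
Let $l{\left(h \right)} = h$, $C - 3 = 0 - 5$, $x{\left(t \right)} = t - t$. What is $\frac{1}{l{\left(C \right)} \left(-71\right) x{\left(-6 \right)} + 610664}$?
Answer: $\frac{1}{610664} \approx 1.6376 \cdot 10^{-6}$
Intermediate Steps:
$x{\left(t \right)} = 0$
$C = -2$ ($C = 3 + \left(0 - 5\right) = 3 - 5 = -2$)
$\frac{1}{l{\left(C \right)} \left(-71\right) x{\left(-6 \right)} + 610664} = \frac{1}{\left(-2\right) \left(-71\right) 0 + 610664} = \frac{1}{142 \cdot 0 + 610664} = \frac{1}{0 + 610664} = \frac{1}{610664}$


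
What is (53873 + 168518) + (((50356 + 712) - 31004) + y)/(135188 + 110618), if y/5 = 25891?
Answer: 54665191665/245806 ≈ 2.2239e+5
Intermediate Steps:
y = 129455 (y = 5*25891 = 129455)
(53873 + 168518) + (((50356 + 712) - 31004) + y)/(135188 + 110618) = (53873 + 168518) + (((50356 + 712) - 31004) + 129455)/(135188 + 110618) = 222391 + ((51068 - 31004) + 129455)/245806 = 222391 + (20064 + 129455)*(1/245806) = 222391 + 149519*(1/245806) = 222391 + 149519/245806 = 54665191665/245806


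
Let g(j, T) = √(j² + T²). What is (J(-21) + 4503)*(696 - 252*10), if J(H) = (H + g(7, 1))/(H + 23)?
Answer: -8194320 - 4560*√2 ≈ -8.2008e+6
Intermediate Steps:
g(j, T) = √(T² + j²)
J(H) = (H + 5*√2)/(23 + H) (J(H) = (H + √(1² + 7²))/(H + 23) = (H + √(1 + 49))/(23 + H) = (H + √50)/(23 + H) = (H + 5*√2)/(23 + H))
(J(-21) + 4503)*(696 - 252*10) = ((-21 + 5*√2)/(23 - 21) + 4503)*(696 - 252*10) = ((-21 + 5*√2)/2 + 4503)*(696 - 2520) = ((-21 + 5*√2)/2 + 4503)*(-1824) = ((-21/2 + 5*√2/2) + 4503)*(-1824) = (8985/2 + 5*√2/2)*(-1824) = -8194320 - 4560*√2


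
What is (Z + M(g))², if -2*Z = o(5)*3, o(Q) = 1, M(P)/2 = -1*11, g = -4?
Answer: 2209/4 ≈ 552.25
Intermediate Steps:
M(P) = -22 (M(P) = 2*(-1*11) = 2*(-11) = -22)
Z = -3/2 ≈ -1.5000
(Z + M(g))² = (-3/2 - 22)² = (-47/2)² = 2209/4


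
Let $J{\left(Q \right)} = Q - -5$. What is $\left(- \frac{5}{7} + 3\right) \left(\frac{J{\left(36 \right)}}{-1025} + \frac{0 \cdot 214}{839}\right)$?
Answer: $- \frac{16}{175} \approx -0.091429$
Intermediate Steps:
$J{\left(Q \right)} = 5 + Q$ ($J{\left(Q \right)} = Q + 5 = 5 + Q$)
$\left(- \frac{5}{7} + 3\right) \left(\frac{J{\left(36 \right)}}{-1025} + \frac{0 \cdot 214}{839}\right) = \left(- \frac{5}{7} + 3\right) \left(\frac{5 + 36}{-1025} + \frac{0 \cdot 214}{839}\right) = \left(\left(-5\right) \frac{1}{7} + 3\right) \left(41 \left(- \frac{1}{1025}\right) + 0 \cdot \frac{1}{839}\right) = \left(- \frac{5}{7} + 3\right) \left(- \frac{1}{25} + 0\right) = \frac{16}{7} \left(- \frac{1}{25}\right) = - \frac{16}{175}$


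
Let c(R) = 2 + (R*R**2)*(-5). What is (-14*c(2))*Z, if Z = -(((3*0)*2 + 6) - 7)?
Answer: 532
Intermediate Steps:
Z = 1 (Z = -((0*2 + 6) - 7) = -((0 + 6) - 7) = -(6 - 7) = -1*(-1) = 1)
c(R) = 2 - 5*R**3 (c(R) = 2 + R**3*(-5) = 2 - 5*R**3)
(-14*c(2))*Z = -14*(2 - 5*2**3)*1 = -14*(2 - 5*8)*1 = -14*(2 - 40)*1 = -14*(-38)*1 = 532*1 = 532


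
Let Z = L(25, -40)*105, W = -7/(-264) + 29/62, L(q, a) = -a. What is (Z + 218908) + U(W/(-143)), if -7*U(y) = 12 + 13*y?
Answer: 20084920843/90024 ≈ 2.2311e+5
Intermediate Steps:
W = 4045/8184 (W = -7*(-1/264) + 29*(1/62) = 7/264 + 29/62 = 4045/8184 ≈ 0.49426)
Z = 4200 (Z = -1*(-40)*105 = 40*105 = 4200)
U(y) = -12/7 - 13*y/7 (U(y) = -(12 + 13*y)/7 = -12/7 - 13*y/7)
(Z + 218908) + U(W/(-143)) = (4200 + 218908) + (-12/7 - 52585/(57288*(-143))) = 223108 + (-12/7 - 52585*(-1)/(57288*143)) = 223108 + (-12/7 - 13/7*(-4045/1170312)) = 223108 + (-12/7 + 4045/630168) = 223108 - 153749/90024 = 20084920843/90024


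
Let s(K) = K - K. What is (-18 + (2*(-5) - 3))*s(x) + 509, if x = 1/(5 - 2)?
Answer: 509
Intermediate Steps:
x = 1/3 ≈ 0.33333
s(K) = 0
(-18 + (2*(-5) - 3))*s(x) + 509 = (-18 + (2*(-5) - 3))*0 + 509 = (-18 + (-10 - 3))*0 + 509 = (-18 - 13)*0 + 509 = -31*0 + 509 = 0 + 509 = 509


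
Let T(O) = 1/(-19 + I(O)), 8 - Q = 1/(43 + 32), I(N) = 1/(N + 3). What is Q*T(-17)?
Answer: -8386/20025 ≈ -0.41878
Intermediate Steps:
I(N) = 1/(3 + N)
Q = 599/75 (Q = 8 - 1/(43 + 32) = 8 - 1/75 = 599/75 ≈ 7.9867)
T(O) = 1/(-19 + 1/(3 + O))
Q*T(-17) = 599*((-3 - 1*(-17))/(56 + 19*(-17)))/75 = 599*((-3 + 17)/(56 - 323))/75 = 599*(14/(-267))/75 = 599*(-1/267*14)/75 = (599/75)*(-14/267) = -8386/20025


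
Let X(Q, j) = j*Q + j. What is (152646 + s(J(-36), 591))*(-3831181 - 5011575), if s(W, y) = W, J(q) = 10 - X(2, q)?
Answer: -1350854777584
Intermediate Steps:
X(Q, j) = j + Q*j (X(Q, j) = Q*j + j = j + Q*j)
J(q) = 10 - 3*q (J(q) = 10 - q*(1 + 2) = 10 - q*3 = 10 - 3*q)
(152646 + s(J(-36), 591))*(-3831181 - 5011575) = (152646 + (10 - 3*(-36)))*(-3831181 - 5011575) = (152646 + (10 + 108))*(-8842756) = (152646 + 118)*(-8842756) = 152764*(-8842756) = -1350854777584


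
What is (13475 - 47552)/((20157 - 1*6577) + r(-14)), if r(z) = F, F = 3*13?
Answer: -34077/13619 ≈ -2.5022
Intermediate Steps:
F = 39
r(z) = 39
(13475 - 47552)/((20157 - 1*6577) + r(-14)) = (13475 - 47552)/((20157 - 1*6577) + 39) = -34077/((20157 - 6577) + 39) = -34077/(13580 + 39) = -34077/13619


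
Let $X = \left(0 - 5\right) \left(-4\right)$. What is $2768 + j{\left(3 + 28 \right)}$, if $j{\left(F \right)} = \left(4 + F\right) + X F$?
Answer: $3423$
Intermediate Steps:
$X = 20$ ($X = \left(-5\right) \left(-4\right) = 20$)
$j{\left(F \right)} = 4 + 21 F$ ($j{\left(F \right)} = \left(4 + F\right) + 20 F = 4 + 21 F$)
$2768 + j{\left(3 + 28 \right)} = 2768 + \left(4 + 21 \left(3 + 28\right)\right) = 2768 + \left(4 + 21 \cdot 31\right) = 2768 + \left(4 + 651\right) = 2768 + 655 = 3423$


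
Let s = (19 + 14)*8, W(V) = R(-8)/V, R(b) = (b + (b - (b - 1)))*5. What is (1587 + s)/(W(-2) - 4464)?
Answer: -3702/8893 ≈ -0.41628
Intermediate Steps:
R(b) = 5 + 5*b (R(b) = (b + (b - (-1 + b)))*5 = (b + (b + (1 - b)))*5 = (b + 1)*5 = (1 + b)*5 = 5 + 5*b)
W(V) = -35/V (W(V) = (5 + 5*(-8))/V = (5 - 40)/V = -35/V)
s = 264 (s = 33*8 = 264)
(1587 + s)/(W(-2) - 4464) = (1587 + 264)/(-35/(-2) - 4464) = 1851/(-35*(-½) - 4464) = 1851/(35/2 - 4464) = 1851/(-8893/2) = 1851*(-2/8893) = -3702/8893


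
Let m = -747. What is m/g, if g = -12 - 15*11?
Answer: 249/59 ≈ 4.2203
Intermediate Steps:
g = -177 (g = -12 - 165 = -177)
m/g = -747/(-177) = -747*(-1/177) = 249/59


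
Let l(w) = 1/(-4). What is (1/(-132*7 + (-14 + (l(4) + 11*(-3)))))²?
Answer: 16/15093225 ≈ 1.0601e-6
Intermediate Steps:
l(w) = -¼
(1/(-132*7 + (-14 + (l(4) + 11*(-3)))))² = (1/(-132*7 + (-14 + (-¼ + 11*(-3)))))² = (1/(-924 + (-14 + (-¼ - 33))))² = (1/(-924 + (-14 - 133/4)))² = (1/(-924 - 189/4))² = (1/(-3885/4))² = (-4/3885)² = 16/15093225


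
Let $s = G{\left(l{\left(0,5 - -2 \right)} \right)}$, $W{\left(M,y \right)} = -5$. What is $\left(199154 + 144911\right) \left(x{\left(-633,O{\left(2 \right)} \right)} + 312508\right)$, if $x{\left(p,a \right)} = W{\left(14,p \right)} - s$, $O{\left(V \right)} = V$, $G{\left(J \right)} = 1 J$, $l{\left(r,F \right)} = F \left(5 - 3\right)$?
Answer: $107516527785$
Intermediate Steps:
$l{\left(r,F \right)} = 2 F$ ($l{\left(r,F \right)} = F 2 = 2 F$)
$G{\left(J \right)} = J$
$s = 14$ ($s = 2 \left(5 - -2\right) = 2 \left(5 + 2\right) = 2 \cdot 7 = 14$)
$x{\left(p,a \right)} = -19$ ($x{\left(p,a \right)} = -5 - 14 = -19$)
$\left(199154 + 144911\right) \left(x{\left(-633,O{\left(2 \right)} \right)} + 312508\right) = \left(199154 + 144911\right) \left(-19 + 312508\right) = 344065 \cdot 312489 = 107516527785$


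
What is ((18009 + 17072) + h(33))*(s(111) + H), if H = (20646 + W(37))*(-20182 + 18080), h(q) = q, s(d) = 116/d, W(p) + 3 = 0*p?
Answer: -169125384666020/111 ≈ -1.5237e+12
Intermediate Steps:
W(p) = -3 (W(p) = -3 + 0*p = -3 + 0 = -3)
H = -43391586 (H = (20646 - 3)*(-20182 + 18080) = 20643*(-2102) = -43391586)
((18009 + 17072) + h(33))*(s(111) + H) = ((18009 + 17072) + 33)*(116/111 - 43391586) = (35081 + 33)*(116*(1/111) - 43391586) = 35114*(116/111 - 43391586) = 35114*(-4816465930/111) = -169125384666020/111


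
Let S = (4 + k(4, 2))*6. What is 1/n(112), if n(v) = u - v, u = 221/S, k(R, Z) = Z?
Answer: -36/3811 ≈ -0.0094463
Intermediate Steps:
S = 36 (S = (4 + 2)*6 = 6*6 = 36)
u = 221/36 ≈ 6.1389
n(v) = 221/36 - v
1/n(112) = 1/(221/36 - 1*112) = 1/(221/36 - 112) = 1/(-3811/36) = -36/3811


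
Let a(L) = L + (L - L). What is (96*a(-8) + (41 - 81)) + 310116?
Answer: 309308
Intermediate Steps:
a(L) = L (a(L) = L + 0 = L)
(96*a(-8) + (41 - 81)) + 310116 = (96*(-8) + (41 - 81)) + 310116 = (-768 - 40) + 310116 = -808 + 310116 = 309308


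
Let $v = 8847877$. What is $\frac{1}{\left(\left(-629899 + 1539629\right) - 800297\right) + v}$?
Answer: $\frac{1}{8957310} \approx 1.1164 \cdot 10^{-7}$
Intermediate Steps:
$\frac{1}{\left(\left(-629899 + 1539629\right) - 800297\right) + v} = \frac{1}{\left(\left(-629899 + 1539629\right) - 800297\right) + 8847877} = \frac{1}{\left(909730 - 800297\right) + 8847877} = \frac{1}{109433 + 8847877} = \frac{1}{8957310}$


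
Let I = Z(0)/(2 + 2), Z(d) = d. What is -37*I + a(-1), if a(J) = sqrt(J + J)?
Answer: I*sqrt(2) ≈ 1.4142*I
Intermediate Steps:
a(J) = sqrt(2)*sqrt(J) (a(J) = sqrt(2*J) = sqrt(2)*sqrt(J))
I = 0 (I = 0/(2 + 2) = 0/4 = 0*(1/4) = 0)
-37*I + a(-1) = -37*0 + sqrt(2)*sqrt(-1) = 0 + sqrt(2)*I = 0 + I*sqrt(2) = I*sqrt(2)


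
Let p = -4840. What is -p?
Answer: 4840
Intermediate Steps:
-p = -1*(-4840) = 4840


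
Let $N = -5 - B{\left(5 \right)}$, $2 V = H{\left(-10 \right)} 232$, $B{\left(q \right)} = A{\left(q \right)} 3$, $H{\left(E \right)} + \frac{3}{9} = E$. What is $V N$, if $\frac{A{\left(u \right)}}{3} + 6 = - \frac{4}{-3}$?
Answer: $- \frac{133052}{3} \approx -44351.0$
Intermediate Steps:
$A{\left(u \right)} = -14$ ($A{\left(u \right)} = -18 + 3 \left(- \frac{4}{-3}\right) = -18 + 3 \left(\left(-4\right) \left(- \frac{1}{3}\right)\right) = -18 + 3 \cdot \frac{4}{3} = -18 + 4 = -14$)
$H{\left(E \right)} = - \frac{1}{3} + E$
$B{\left(q \right)} = -42$ ($B{\left(q \right)} = \left(-14\right) 3 = -42$)
$V = - \frac{3596}{3}$ ($V = \frac{\left(- \frac{1}{3} - 10\right) 232}{2} = \frac{\left(- \frac{31}{3}\right) 232}{2} = \frac{1}{2} \left(- \frac{7192}{3}\right) = - \frac{3596}{3} \approx -1198.7$)
$N = 37$ ($N = -5 - -42 = -5 + 42 = 37$)
$V N = \left(- \frac{3596}{3}\right) 37 = - \frac{133052}{3}$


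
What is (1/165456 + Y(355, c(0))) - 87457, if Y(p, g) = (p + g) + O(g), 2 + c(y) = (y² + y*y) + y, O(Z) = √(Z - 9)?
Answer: -14411879423/165456 + I*√11 ≈ -87104.0 + 3.3166*I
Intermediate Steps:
O(Z) = √(-9 + Z)
c(y) = -2 + y + 2*y² (c(y) = -2 + ((y² + y*y) + y) = -2 + ((y² + y²) + y) = -2 + (2*y² + y) = -2 + (y + 2*y²) = -2 + y + 2*y²)
Y(p, g) = g + p + √(-9 + g) (Y(p, g) = (p + g) + √(-9 + g) = (g + p) + √(-9 + g) = g + p + √(-9 + g))
(1/165456 + Y(355, c(0))) - 87457 = (1/165456 + ((-2 + 0 + 2*0²) + 355 + √(-9 + (-2 + 0 + 2*0²)))) - 87457 = (1/165456 + ((-2 + 0 + 2*0) + 355 + √(-9 + (-2 + 0 + 2*0)))) - 87457 = (1/165456 + ((-2 + 0 + 0) + 355 + √(-9 + (-2 + 0 + 0)))) - 87457 = (1/165456 + (-2 + 355 + √(-9 - 2))) - 87457 = (1/165456 + (-2 + 355 + √(-11))) - 87457 = (1/165456 + (-2 + 355 + I*√11)) - 87457 = (1/165456 + (353 + I*√11)) - 87457 = (58405969/165456 + I*√11) - 87457 = -14411879423/165456 + I*√11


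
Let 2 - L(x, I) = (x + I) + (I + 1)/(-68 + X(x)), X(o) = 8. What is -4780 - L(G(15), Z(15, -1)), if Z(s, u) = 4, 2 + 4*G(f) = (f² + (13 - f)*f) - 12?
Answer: -28397/6 ≈ -4732.8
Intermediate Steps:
G(f) = -7/2 + f²/4 + f*(13 - f)/4 (G(f) = -½ + ((f² + (13 - f)*f) - 12)/4 = -½ + ((f² + f*(13 - f)) - 12)/4 = -½ + (-12 + f² + f*(13 - f))/4 = -½ + (-3 + f²/4 + f*(13 - f)/4) = -7/2 + f²/4 + f*(13 - f)/4)
L(x, I) = 121/60 - x - 59*I/60 (L(x, I) = 2 - ((x + I) + (I + 1)/(-68 + 8)) = 2 - ((I + x) + (1 + I)/(-60)) = 2 - ((I + x) + (1 + I)*(-1/60)) = 2 - ((I + x) + (-1/60 - I/60)) = 2 - (-1/60 + x + 59*I/60) = 2 + (1/60 - x - 59*I/60) = 121/60 - x - 59*I/60)
-4780 - L(G(15), Z(15, -1)) = -4780 - (121/60 - (-7/2 + (13/4)*15) - 59/60*4) = -4780 - (121/60 - (-7/2 + 195/4) - 59/15) = -4780 - (121/60 - 1*181/4 - 59/15) = -4780 - (121/60 - 181/4 - 59/15) = -4780 - 1*(-283/6) = -4780 + 283/6 = -28397/6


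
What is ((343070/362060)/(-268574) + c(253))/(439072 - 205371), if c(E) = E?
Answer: 2460169497425/2272506244013044 ≈ 0.0010826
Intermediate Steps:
((343070/362060)/(-268574) + c(253))/(439072 - 205371) = ((343070/362060)/(-268574) + 253)/(439072 - 205371) = ((343070*(1/362060))*(-1/268574) + 253)/233701 = ((34307/36206)*(-1/268574) + 253)*(1/233701) = (-34307/9723990244 + 253)*(1/233701) = (2460169497425/9723990244)*(1/233701) = 2460169497425/2272506244013044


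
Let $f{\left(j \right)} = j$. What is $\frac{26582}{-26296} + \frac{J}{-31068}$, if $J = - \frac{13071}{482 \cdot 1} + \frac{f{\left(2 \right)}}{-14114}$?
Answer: $- \frac{350835031391555}{347360280040584} \approx -1.01$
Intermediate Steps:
$J = - \frac{92242529}{3401474}$ ($J = - \frac{13071}{482 \cdot 1} + \frac{2}{-14114} = - \frac{13071}{482} + 2 \left(- \frac{1}{14114}\right) = \left(-13071\right) \frac{1}{482} - \frac{1}{7057} = - \frac{13071}{482} - \frac{1}{7057} = - \frac{92242529}{3401474} \approx -27.118$)
$\frac{26582}{-26296} + \frac{J}{-31068} = \frac{26582}{-26296} - \frac{92242529}{3401474 \left(-31068\right)} = 26582 \left(- \frac{1}{26296}\right) - - \frac{92242529}{105676994232} = - \frac{13291}{13148} + \frac{92242529}{105676994232} = - \frac{350835031391555}{347360280040584}$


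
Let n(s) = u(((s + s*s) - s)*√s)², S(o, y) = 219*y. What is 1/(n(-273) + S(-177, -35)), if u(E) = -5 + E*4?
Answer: I/(8*(-3032796226141*I + 372645*√273)) ≈ -4.1216e-14 + 8.3676e-20*I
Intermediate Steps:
u(E) = -5 + 4*E
n(s) = (-5 + 4*s^(5/2))² (n(s) = (-5 + 4*(((s + s*s) - s)*√s))² = (-5 + 4*(((s + s²) - s)*√s))² = (-5 + 4*(s²*√s))² = (-5 + 4*s^(5/2))²)
1/(n(-273) + S(-177, -35)) = 1/((-5 + 4*(-273)^(5/2))² + 219*(-35)) = 1/((-5 + 4*(74529*I*√273))² - 7665) = 1/((-5 + 298116*I*√273)² - 7665) = 1/(-7665 + (-5 + 298116*I*√273)²)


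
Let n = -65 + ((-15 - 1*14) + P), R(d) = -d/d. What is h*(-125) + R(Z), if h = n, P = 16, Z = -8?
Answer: 9749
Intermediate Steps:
R(d) = -1 (R(d) = -1*1 = -1)
n = -78 (n = -65 + ((-15 - 1*14) + 16) = -65 + ((-15 - 14) + 16) = -65 + (-29 + 16) = -65 - 13 = -78)
h = -78
h*(-125) + R(Z) = -78*(-125) - 1 = 9750 - 1 = 9749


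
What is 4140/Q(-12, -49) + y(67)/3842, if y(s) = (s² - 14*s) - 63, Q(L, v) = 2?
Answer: 3978214/1921 ≈ 2070.9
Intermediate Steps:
y(s) = -63 + s² - 14*s
4140/Q(-12, -49) + y(67)/3842 = 4140/2 + (-63 + 67² - 14*67)/3842 = 4140*(½) + (-63 + 4489 - 938)*(1/3842) = 2070 + 3488*(1/3842) = 2070 + 1744/1921 = 3978214/1921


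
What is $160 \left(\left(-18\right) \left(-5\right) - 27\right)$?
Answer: $10080$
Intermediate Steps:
$160 \left(\left(-18\right) \left(-5\right) - 27\right) = 160 \left(90 - 27\right) = 160 \cdot 63 = 10080$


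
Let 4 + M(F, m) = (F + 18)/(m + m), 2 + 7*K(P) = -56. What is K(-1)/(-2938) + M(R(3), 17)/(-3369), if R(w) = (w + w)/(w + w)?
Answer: 1508315/392625506 ≈ 0.0038416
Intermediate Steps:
K(P) = -58/7 (K(P) = -2/7 + (⅐)*(-56) = -2/7 - 8 = -58/7)
R(w) = 1 (R(w) = (2*w)/((2*w)) = (2*w)*(1/(2*w)) = 1)
M(F, m) = -4 + (18 + F)/(2*m) (M(F, m) = -4 + (F + 18)/(m + m) = -4 + (18 + F)/((2*m)) = -4 + (18 + F)*(1/(2*m)) = -4 + (18 + F)/(2*m))
K(-1)/(-2938) + M(R(3), 17)/(-3369) = -58/7/(-2938) + ((½)*(18 + 1 - 8*17)/17)/(-3369) = -58/7*(-1/2938) + ((½)*(1/17)*(18 + 1 - 136))*(-1/3369) = 29/10283 + ((½)*(1/17)*(-117))*(-1/3369) = 29/10283 - 117/34*(-1/3369) = 29/10283 + 39/38182 = 1508315/392625506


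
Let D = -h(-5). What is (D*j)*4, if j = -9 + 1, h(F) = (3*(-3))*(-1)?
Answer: 288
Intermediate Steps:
h(F) = 9 (h(F) = -9*(-1) = 9)
D = -9 (D = -1*9 = -9)
j = -8
(D*j)*4 = -9*(-8)*4 = 72*4 = 288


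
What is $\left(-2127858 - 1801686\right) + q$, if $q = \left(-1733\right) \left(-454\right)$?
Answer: $-3142762$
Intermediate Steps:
$q = 786782$
$\left(-2127858 - 1801686\right) + q = \left(-2127858 - 1801686\right) + 786782 = -3929544 + 786782 = -3142762$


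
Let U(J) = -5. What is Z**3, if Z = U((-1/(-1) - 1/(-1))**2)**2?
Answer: 15625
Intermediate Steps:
Z = 25 (Z = (-5)**2 = 25)
Z**3 = 25**3 = 15625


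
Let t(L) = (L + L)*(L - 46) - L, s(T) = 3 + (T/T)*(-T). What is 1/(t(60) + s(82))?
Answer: 1/1541 ≈ 0.00064893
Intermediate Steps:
s(T) = 3 - T (s(T) = 3 + 1*(-T) = 3 - T)
t(L) = -L + 2*L*(-46 + L) (t(L) = (2*L)*(-46 + L) - L = 2*L*(-46 + L) - L = -L + 2*L*(-46 + L))
1/(t(60) + s(82)) = 1/(60*(-93 + 2*60) + (3 - 1*82)) = 1/(60*(-93 + 120) + (3 - 82)) = 1/(60*27 - 79) = 1/(1620 - 79) = 1/1541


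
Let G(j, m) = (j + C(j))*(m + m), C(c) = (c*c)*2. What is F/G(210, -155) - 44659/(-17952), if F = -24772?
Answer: 2000683637/803941600 ≈ 2.4886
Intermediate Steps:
C(c) = 2*c**2 (C(c) = c**2*2 = 2*c**2)
G(j, m) = 2*m*(j + 2*j**2) (G(j, m) = (j + 2*j**2)*(m + m) = (j + 2*j**2)*(2*m) = 2*m*(j + 2*j**2))
F/G(210, -155) - 44659/(-17952) = -24772*(-1/(65100*(1 + 2*210))) - 44659/(-17952) = -24772*(-1/(65100*(1 + 420))) - 44659*(-1/17952) = -24772/(2*210*(-155)*421) + 2627/1056 = -24772/(-27407100) + 2627/1056 = -24772*(-1/27407100) + 2627/1056 = 6193/6851775 + 2627/1056 = 2000683637/803941600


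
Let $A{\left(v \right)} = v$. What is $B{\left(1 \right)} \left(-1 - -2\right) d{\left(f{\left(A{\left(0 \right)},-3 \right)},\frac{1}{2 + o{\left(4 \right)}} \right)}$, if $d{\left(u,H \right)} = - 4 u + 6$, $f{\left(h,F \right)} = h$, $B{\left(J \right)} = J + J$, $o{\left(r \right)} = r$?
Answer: $12$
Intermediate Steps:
$B{\left(J \right)} = 2 J$
$d{\left(u,H \right)} = 6 - 4 u$
$B{\left(1 \right)} \left(-1 - -2\right) d{\left(f{\left(A{\left(0 \right)},-3 \right)},\frac{1}{2 + o{\left(4 \right)}} \right)} = 2 \cdot 1 \left(-1 - -2\right) \left(6 - 0\right) = 2 \left(-1 + 2\right) \left(6 + 0\right) = 2 \cdot 1 \cdot 6 = 2 \cdot 6 = 12$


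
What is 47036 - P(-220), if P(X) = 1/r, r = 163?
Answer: 7666867/163 ≈ 47036.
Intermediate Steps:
P(X) = 1/163
47036 - P(-220) = 47036 - 1*1/163 = 47036 - 1/163 = 7666867/163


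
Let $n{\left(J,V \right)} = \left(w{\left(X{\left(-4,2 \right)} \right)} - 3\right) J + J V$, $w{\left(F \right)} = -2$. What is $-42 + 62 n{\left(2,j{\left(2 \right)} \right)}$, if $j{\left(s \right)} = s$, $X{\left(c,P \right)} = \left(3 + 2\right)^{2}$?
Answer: $-414$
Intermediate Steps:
$X{\left(c,P \right)} = 25$ ($X{\left(c,P \right)} = 5^{2} = 25$)
$n{\left(J,V \right)} = - 5 J + J V$ ($n{\left(J,V \right)} = \left(-2 - 3\right) J + J V = - 5 J + J V$)
$-42 + 62 n{\left(2,j{\left(2 \right)} \right)} = -42 + 62 \cdot 2 \left(-5 + 2\right) = -42 + 62 \cdot 2 \left(-3\right) = -42 + 62 \left(-6\right) = -42 - 372 = -414$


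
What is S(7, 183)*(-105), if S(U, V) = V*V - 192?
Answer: -3496185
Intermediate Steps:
S(U, V) = -192 + V**2 (S(U, V) = V**2 - 192 = -192 + V**2)
S(7, 183)*(-105) = (-192 + 183**2)*(-105) = (-192 + 33489)*(-105) = 33297*(-105) = -3496185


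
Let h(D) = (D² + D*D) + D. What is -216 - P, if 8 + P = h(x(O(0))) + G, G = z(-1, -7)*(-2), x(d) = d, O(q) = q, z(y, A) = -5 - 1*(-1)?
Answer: -216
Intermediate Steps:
z(y, A) = -4 (z(y, A) = -5 + 1 = -4)
h(D) = D + 2*D² (h(D) = (D² + D²) + D = 2*D² + D = D + 2*D²)
G = 8 (G = -4*(-2) = 8)
P = 0 (P = -8 + (0*(1 + 2*0) + 8) = -8 + (0*(1 + 0) + 8) = -8 + (0*1 + 8) = -8 + (0 + 8) = -8 + 8 = 0)
-216 - P = -216 - 1*0 = -216 + 0 = -216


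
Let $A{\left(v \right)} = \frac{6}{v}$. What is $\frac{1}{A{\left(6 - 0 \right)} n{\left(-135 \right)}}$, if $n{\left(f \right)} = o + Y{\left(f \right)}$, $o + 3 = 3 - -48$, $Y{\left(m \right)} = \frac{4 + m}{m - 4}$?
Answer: $\frac{139}{6803} \approx 0.020432$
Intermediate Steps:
$Y{\left(m \right)} = \frac{4 + m}{-4 + m}$
$o = 48$ ($o = -3 + \left(3 - -48\right) = -3 + \left(3 + 48\right) = -3 + 51 = 48$)
$n{\left(f \right)} = 48 + \frac{4 + f}{-4 + f}$
$\frac{1}{A{\left(6 - 0 \right)} n{\left(-135 \right)}} = \frac{1}{\frac{6}{6 - 0} \frac{-188 + 49 \left(-135\right)}{-4 - 135}} = \frac{1}{\frac{6}{6 + 0} \frac{-188 - 6615}{-139}} = \frac{1}{\frac{6}{6} \left(\left(- \frac{1}{139}\right) \left(-6803\right)\right)} = \frac{1}{6 \cdot \frac{1}{6} \cdot \frac{6803}{139}} = \frac{1}{1 \cdot \frac{6803}{139}} = \frac{1}{\frac{6803}{139}} = \frac{139}{6803}$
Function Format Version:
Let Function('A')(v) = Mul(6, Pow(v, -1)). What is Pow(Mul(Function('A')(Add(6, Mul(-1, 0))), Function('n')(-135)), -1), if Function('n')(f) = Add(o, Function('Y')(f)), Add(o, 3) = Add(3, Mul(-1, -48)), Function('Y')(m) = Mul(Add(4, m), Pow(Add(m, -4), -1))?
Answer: Rational(139, 6803) ≈ 0.020432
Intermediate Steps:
Function('Y')(m) = Mul(Pow(Add(-4, m), -1), Add(4, m)) (Function('Y')(m) = Mul(Add(4, m), Pow(Add(-4, m), -1)) = Mul(Pow(Add(-4, m), -1), Add(4, m)))
o = 48 (o = Add(-3, Add(3, Mul(-1, -48))) = Add(-3, Add(3, 48)) = Add(-3, 51) = 48)
Function('n')(f) = Add(48, Mul(Pow(Add(-4, f), -1), Add(4, f)))
Pow(Mul(Function('A')(Add(6, Mul(-1, 0))), Function('n')(-135)), -1) = Pow(Mul(Mul(6, Pow(Add(6, Mul(-1, 0)), -1)), Mul(Pow(Add(-4, -135), -1), Add(-188, Mul(49, -135)))), -1) = Pow(Mul(Mul(6, Pow(Add(6, 0), -1)), Mul(Pow(-139, -1), Add(-188, -6615))), -1) = Pow(Mul(Mul(6, Pow(6, -1)), Mul(Rational(-1, 139), -6803)), -1) = Pow(Mul(Mul(6, Rational(1, 6)), Rational(6803, 139)), -1) = Pow(Mul(1, Rational(6803, 139)), -1) = Pow(Rational(6803, 139), -1) = Rational(139, 6803)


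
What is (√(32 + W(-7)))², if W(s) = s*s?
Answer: 81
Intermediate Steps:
W(s) = s²
(√(32 + W(-7)))² = (√(32 + (-7)²))² = (√(32 + 49))² = (√81)² = 9² = 81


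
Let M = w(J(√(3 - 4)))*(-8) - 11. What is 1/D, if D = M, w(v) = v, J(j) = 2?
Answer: -1/27 ≈ -0.037037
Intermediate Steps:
M = -27 (M = 2*(-8) - 11 = -16 - 11 = -27)
D = -27
1/D = 1/(-27) = -1/27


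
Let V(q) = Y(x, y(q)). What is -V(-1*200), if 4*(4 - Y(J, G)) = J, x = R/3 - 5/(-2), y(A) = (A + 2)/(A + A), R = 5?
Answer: -71/24 ≈ -2.9583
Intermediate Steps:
y(A) = (2 + A)/(2*A) (y(A) = (2 + A)/((2*A)) = (2 + A)*(1/(2*A)) = (2 + A)/(2*A))
x = 25/6 (x = 5/3 - 5/(-2) = 5*(1/3) - 5*(-1/2) = 5/3 + 5/2 = 25/6 ≈ 4.1667)
Y(J, G) = 4 - J/4
V(q) = 71/24 (V(q) = 4 - 1/4*25/6 = 4 - 25/24 = 71/24)
-V(-1*200) = -1*71/24 = -71/24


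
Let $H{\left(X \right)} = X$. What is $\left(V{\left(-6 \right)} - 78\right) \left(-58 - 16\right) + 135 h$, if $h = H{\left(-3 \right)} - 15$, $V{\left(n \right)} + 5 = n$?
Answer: $4156$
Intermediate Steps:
$V{\left(n \right)} = -5 + n$
$h = -18$ ($h = -3 - 15 = -18$)
$\left(V{\left(-6 \right)} - 78\right) \left(-58 - 16\right) + 135 h = \left(\left(-5 - 6\right) - 78\right) \left(-58 - 16\right) + 135 \left(-18\right) = \left(-11 - 78\right) \left(-58 - 16\right) - 2430 = \left(-89\right) \left(-74\right) - 2430 = 6586 - 2430 = 4156$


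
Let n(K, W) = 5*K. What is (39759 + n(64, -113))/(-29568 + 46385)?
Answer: 40079/16817 ≈ 2.3832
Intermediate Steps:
(39759 + n(64, -113))/(-29568 + 46385) = (39759 + 5*64)/(-29568 + 46385) = (39759 + 320)/16817 = 40079*(1/16817) = 40079/16817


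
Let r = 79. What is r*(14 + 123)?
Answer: 10823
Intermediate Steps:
r*(14 + 123) = 79*(14 + 123) = 79*137 = 10823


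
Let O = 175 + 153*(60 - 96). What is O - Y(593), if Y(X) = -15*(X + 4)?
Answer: 3622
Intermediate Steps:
Y(X) = -60 - 15*X (Y(X) = -15*(4 + X) = -60 - 15*X)
O = -5333 (O = 175 + 153*(-36) = 175 - 5508 = -5333)
O - Y(593) = -5333 - (-60 - 15*593) = -5333 - (-60 - 8895) = -5333 - 1*(-8955) = -5333 + 8955 = 3622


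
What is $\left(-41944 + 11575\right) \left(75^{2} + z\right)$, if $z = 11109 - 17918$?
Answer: $35956896$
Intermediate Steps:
$z = -6809$ ($z = 11109 - 17918 = -6809$)
$\left(-41944 + 11575\right) \left(75^{2} + z\right) = \left(-41944 + 11575\right) \left(75^{2} - 6809\right) = - 30369 \left(5625 - 6809\right) = \left(-30369\right) \left(-1184\right) = 35956896$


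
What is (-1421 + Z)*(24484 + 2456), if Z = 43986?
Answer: 1146701100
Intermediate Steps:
(-1421 + Z)*(24484 + 2456) = (-1421 + 43986)*(24484 + 2456) = 42565*26940 = 1146701100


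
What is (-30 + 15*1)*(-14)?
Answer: 210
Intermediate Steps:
(-30 + 15*1)*(-14) = (-30 + 15)*(-14) = -15*(-14) = 210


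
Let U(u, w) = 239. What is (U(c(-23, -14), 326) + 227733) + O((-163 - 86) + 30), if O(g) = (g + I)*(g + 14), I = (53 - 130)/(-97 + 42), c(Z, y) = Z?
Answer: 272580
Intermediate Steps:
I = 7/5 (I = -77/(-55) = -77*(-1/55) = 7/5 ≈ 1.4000)
O(g) = (14 + g)*(7/5 + g) (O(g) = (g + 7/5)*(g + 14) = (7/5 + g)*(14 + g) = (14 + g)*(7/5 + g))
(U(c(-23, -14), 326) + 227733) + O((-163 - 86) + 30) = (239 + 227733) + (98/5 + ((-163 - 86) + 30)² + 77*((-163 - 86) + 30)/5) = 227972 + (98/5 + (-249 + 30)² + 77*(-249 + 30)/5) = 227972 + (98/5 + (-219)² + (77/5)*(-219)) = 227972 + (98/5 + 47961 - 16863/5) = 227972 + 44608 = 272580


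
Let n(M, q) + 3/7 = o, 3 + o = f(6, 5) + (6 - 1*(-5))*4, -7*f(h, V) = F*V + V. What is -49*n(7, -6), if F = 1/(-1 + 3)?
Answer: -3871/2 ≈ -1935.5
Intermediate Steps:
F = ½ (F = 1/2 = ½ ≈ 0.50000)
f(h, V) = -3*V/14 (f(h, V) = -(V/2 + V)/7 = -3*V/14)
o = 559/14 (o = -3 + (-3/14*5 + (6 - 1*(-5))*4) = -3 + (-15/14 + (6 + 5)*4) = -3 + (-15/14 + 11*4) = -3 + (-15/14 + 44) = -3 + 601/14 = 559/14 ≈ 39.929)
n(M, q) = 79/2 (n(M, q) = -3/7 + 559/14 = 79/2)
-49*n(7, -6) = -49*79/2 = -3871/2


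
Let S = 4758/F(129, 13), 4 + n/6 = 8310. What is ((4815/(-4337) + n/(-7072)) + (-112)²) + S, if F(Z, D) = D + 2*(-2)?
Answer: 300528765079/23003448 ≈ 13065.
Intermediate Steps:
F(Z, D) = -4 + D (F(Z, D) = D - 4 = -4 + D)
n = 49836 (n = -24 + 6*8310 = -24 + 49860 = 49836)
S = 1586/3 (S = 4758/(-4 + 13) = 4758/9 = 4758*(⅑) = 1586/3 ≈ 528.67)
((4815/(-4337) + n/(-7072)) + (-112)²) + S = ((4815/(-4337) + 49836/(-7072)) + (-112)²) + 1586/3 = ((4815*(-1/4337) + 49836*(-1/7072)) + 12544) + 1586/3 = ((-4815/4337 - 12459/1768) + 12544) + 1586/3 = (-62547603/7667816 + 12544) + 1586/3 = 96122536301/7667816 + 1586/3 = 300528765079/23003448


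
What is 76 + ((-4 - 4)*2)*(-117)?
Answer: 1948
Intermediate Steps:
76 + ((-4 - 4)*2)*(-117) = 76 - 8*2*(-117) = 76 - 16*(-117) = 76 + 1872 = 1948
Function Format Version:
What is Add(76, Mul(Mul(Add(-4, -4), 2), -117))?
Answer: 1948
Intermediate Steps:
Add(76, Mul(Mul(Add(-4, -4), 2), -117)) = Add(76, Mul(Mul(-8, 2), -117)) = Add(76, Mul(-16, -117)) = Add(76, 1872) = 1948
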